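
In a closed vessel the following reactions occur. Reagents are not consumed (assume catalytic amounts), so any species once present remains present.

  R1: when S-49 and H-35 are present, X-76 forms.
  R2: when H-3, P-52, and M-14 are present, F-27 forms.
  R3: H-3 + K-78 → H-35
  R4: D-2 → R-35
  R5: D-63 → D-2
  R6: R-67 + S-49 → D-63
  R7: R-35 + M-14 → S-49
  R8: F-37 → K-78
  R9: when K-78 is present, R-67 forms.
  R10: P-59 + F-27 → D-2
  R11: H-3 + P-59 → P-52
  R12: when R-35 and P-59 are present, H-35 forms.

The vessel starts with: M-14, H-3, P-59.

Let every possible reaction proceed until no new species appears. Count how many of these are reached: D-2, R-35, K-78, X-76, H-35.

4

H-3 and P-59 present → P-52 forms (R11).
H-3, P-52, and M-14 present → F-27 forms (R2).
P-59 and F-27 present → D-2 forms (R10).
D-2 present → R-35 forms (R4).
R-35 and M-14 present → S-49 forms (R7).
R-35 and P-59 present → H-35 forms (R12).
S-49 and H-35 present → X-76 forms (R1).
D-2: reached.
R-35: reached.
K-78 would need F-37 (R8), but F-37 never forms.
X-76: reached.
H-35: reached.
Reached: D-2, R-35, X-76, and H-35 — 4 of the 5.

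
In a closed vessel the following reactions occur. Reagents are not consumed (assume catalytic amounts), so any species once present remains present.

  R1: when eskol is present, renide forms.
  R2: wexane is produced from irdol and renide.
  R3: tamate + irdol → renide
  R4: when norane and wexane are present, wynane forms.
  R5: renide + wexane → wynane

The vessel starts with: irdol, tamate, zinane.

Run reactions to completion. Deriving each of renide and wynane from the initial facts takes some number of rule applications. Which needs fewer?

renide: tamate and irdol present → renide forms (R3). [1 rule application]
wynane: tamate and irdol present → renide forms (R3). irdol and renide present → wexane forms (R2). renide and wexane present → wynane forms (R5). [3 rule applications]
renide needs fewer.

renide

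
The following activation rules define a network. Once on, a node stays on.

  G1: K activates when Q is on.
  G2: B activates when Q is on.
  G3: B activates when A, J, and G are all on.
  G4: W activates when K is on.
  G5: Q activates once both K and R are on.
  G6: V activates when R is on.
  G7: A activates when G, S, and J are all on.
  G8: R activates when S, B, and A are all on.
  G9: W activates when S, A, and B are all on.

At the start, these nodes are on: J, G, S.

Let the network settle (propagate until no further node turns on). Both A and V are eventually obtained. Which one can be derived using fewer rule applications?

A: G, S, and J are on, so A activates (G7). [1 rule application]
V: G, S, and J are on, so A activates (G7). A, J, and G are on, so B activates (G3). G8: S, B, and A on → R on. G6: R on → V on. [4 rule applications]
A needs fewer.

A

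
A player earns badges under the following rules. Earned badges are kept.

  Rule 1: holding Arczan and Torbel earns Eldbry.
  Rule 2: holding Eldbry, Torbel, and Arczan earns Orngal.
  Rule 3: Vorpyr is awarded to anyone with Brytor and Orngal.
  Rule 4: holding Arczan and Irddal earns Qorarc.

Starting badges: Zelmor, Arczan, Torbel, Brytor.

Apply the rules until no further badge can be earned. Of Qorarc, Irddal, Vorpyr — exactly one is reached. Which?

Vorpyr

With Arczan and Torbel, Eldbry is earned (Rule 1).
With Eldbry, Torbel, and Arczan, Orngal is earned (Rule 2).
With Brytor and Orngal, Vorpyr is earned (Rule 3).
Qorarc would need Arczan and Irddal (Rule 4), but Irddal is never earned. No rule produces Irddal, and it is not given.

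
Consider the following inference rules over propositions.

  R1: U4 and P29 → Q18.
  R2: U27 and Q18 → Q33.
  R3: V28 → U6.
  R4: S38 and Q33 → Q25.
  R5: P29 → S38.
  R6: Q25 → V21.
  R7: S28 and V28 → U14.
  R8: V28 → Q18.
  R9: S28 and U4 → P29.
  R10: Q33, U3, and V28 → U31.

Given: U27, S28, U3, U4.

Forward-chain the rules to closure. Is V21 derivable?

Yes

S28 and U4 hold, so P29 follows (R9).
U4 and P29 hold, so Q18 follows (R1).
P29 holds, so S38 follows (R5).
U27 and Q18 hold, so Q33 follows (R2).
From S38 and Q33, R4 gives Q25.
Q25 holds, so V21 follows (R6).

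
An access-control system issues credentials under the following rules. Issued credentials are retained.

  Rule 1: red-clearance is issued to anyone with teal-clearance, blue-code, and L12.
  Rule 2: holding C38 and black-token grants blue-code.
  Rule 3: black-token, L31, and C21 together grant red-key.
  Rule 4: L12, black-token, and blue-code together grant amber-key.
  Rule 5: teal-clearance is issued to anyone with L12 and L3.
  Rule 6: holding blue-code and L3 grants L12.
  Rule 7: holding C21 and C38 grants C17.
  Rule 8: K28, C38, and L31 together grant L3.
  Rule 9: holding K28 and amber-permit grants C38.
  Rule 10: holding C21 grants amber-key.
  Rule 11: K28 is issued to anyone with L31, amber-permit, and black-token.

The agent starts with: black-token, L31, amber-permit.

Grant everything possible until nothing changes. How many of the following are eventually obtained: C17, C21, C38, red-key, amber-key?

Holding L31, amber-permit, and black-token grants K28 (Rule 11).
Holding K28 and amber-permit grants C38 (Rule 9).
Holding K28, C38, and L31 grants L3 (Rule 8).
Holding C38 and black-token grants blue-code (Rule 2).
Holding blue-code and L3 grants L12 (Rule 6).
Holding L12, black-token, and blue-code grants amber-key (Rule 4).
C17 would need C21 and C38 (Rule 7), but C21 is never granted.
No rule produces C21, and it is not given.
C38: reached.
red-key would need black-token, L31, and C21 (Rule 3), but C21 is never granted.
amber-key: reached.
Reached: C38 and amber-key — 2 of the 5.

2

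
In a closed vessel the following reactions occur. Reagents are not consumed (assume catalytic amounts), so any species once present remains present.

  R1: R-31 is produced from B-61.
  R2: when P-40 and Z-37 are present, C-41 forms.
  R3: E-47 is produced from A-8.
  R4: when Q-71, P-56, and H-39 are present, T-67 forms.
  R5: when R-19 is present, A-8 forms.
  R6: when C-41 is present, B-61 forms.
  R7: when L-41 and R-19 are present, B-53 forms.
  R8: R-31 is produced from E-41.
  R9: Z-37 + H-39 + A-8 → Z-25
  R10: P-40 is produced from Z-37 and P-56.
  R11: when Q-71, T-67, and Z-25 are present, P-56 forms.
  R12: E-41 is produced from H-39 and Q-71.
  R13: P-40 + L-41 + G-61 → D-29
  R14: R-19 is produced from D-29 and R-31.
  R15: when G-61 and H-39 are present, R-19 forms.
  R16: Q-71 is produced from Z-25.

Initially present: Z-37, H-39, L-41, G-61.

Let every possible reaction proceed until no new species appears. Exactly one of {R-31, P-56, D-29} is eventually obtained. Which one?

G-61 and H-39 present → R-19 forms (R15).
R-19 present → A-8 forms (R5).
Z-37, H-39, and A-8 present → Z-25 forms (R9).
Z-25 present → Q-71 forms (R16).
H-39 and Q-71 present → E-41 forms (R12).
E-41 present → R-31 forms (R8).
D-29 would need P-40, L-41, and G-61 (R13), but P-40 never forms. P-56 would need Q-71, T-67, and Z-25 (R11), but T-67 never forms.

R-31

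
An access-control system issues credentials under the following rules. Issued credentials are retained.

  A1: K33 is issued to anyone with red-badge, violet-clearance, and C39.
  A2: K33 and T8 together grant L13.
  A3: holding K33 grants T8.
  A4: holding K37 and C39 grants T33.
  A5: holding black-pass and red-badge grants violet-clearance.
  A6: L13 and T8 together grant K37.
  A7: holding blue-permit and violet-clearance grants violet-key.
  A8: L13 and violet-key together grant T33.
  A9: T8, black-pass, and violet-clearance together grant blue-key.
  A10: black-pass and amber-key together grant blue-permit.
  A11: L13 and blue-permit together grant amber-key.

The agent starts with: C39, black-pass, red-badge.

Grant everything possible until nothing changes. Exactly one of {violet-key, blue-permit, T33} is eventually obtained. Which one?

T33

Holding black-pass and red-badge grants violet-clearance (A5).
Holding red-badge, violet-clearance, and C39 grants K33 (A1).
Holding K33 grants T8 (A3).
Holding K33 and T8 grants L13 (A2).
Holding L13 and T8 grants K37 (A6).
Holding K37 and C39 grants T33 (A4).
violet-key would need blue-permit and violet-clearance (A7), but blue-permit is never granted. blue-permit would need black-pass and amber-key (A10), but amber-key is never granted.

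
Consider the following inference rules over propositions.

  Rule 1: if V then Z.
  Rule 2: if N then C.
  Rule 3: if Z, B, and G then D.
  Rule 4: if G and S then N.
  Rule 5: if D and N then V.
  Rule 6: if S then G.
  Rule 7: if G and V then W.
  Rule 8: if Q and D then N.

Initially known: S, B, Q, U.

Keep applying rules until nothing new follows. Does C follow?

Yes

S holds, so G follows (Rule 6).
From G and S, Rule 4 gives N.
From N, Rule 2 gives C.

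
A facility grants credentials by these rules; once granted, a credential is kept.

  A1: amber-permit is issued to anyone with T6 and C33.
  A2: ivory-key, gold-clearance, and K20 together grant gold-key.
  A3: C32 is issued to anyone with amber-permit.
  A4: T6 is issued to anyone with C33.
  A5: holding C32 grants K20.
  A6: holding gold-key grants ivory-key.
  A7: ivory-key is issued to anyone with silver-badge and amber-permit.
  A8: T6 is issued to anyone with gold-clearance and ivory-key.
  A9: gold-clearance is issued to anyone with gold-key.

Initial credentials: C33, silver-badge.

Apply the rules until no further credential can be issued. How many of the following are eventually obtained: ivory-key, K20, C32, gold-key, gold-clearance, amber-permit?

4

Holding C33 grants T6 (A4).
Holding T6 and C33 grants amber-permit (A1).
Holding amber-permit grants C32 (A3).
Holding silver-badge and amber-permit grants ivory-key (A7).
Holding C32 grants K20 (A5).
ivory-key: reached.
K20: reached.
C32: reached.
gold-key would need ivory-key, gold-clearance, and K20 (A2), but gold-clearance is never granted.
gold-clearance would need gold-key (A9), but gold-key is never granted.
amber-permit: reached.
Reached: ivory-key, K20, C32, and amber-permit — 4 of the 6.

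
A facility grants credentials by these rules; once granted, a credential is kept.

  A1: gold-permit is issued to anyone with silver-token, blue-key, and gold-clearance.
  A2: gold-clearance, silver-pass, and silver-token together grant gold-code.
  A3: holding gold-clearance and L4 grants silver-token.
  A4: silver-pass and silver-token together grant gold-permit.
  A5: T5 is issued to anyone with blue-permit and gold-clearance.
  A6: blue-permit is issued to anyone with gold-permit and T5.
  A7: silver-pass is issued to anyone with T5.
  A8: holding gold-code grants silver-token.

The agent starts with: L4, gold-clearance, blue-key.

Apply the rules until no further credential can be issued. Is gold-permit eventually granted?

Yes

Holding gold-clearance and L4 grants silver-token (A3).
Holding silver-token, blue-key, and gold-clearance grants gold-permit (A1).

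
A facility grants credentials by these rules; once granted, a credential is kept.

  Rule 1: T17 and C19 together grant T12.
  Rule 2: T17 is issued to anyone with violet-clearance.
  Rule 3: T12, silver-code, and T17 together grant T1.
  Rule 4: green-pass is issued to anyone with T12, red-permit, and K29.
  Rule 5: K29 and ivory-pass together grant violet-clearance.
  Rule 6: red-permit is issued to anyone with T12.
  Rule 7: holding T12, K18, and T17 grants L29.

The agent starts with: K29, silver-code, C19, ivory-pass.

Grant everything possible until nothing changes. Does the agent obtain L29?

No

L29 would need T12, K18, and T17 (Rule 7), but K18 is never granted.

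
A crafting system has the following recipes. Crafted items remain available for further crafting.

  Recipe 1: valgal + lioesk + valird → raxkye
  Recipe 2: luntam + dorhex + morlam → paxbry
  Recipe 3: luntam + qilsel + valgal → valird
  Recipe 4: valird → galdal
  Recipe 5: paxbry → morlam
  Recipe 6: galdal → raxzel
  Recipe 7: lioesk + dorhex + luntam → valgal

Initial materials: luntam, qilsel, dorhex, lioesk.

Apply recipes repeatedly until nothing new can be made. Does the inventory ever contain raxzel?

Using Recipe 7, lioesk, dorhex, and luntam make valgal.
Using Recipe 3, luntam, qilsel, and valgal make valird.
Using Recipe 4, valird makes galdal.
galdal → raxzel (Recipe 6).

Yes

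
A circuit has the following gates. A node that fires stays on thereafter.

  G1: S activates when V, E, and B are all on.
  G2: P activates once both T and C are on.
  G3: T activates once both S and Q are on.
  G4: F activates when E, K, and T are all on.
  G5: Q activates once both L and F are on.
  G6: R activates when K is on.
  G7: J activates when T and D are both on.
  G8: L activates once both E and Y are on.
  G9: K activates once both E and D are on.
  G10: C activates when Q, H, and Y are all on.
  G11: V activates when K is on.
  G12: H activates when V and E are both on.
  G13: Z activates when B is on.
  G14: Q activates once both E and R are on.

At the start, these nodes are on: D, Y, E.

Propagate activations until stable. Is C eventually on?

Yes

E and D are on, so K activates (G9).
G6: K on → R on.
K is on, so V activates (G11).
G14: E and R on → Q on.
V and E are on, so H activates (G12).
Q, H, and Y are on, so C activates (G10).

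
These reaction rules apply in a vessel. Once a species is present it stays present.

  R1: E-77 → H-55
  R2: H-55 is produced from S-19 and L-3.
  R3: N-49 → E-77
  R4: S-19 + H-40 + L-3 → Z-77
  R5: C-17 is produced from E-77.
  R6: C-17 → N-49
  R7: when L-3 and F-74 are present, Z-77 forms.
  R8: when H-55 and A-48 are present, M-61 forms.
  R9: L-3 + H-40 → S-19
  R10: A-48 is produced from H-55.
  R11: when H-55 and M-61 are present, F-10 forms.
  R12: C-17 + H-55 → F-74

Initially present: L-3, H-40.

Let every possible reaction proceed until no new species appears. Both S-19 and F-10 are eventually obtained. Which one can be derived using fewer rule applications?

S-19: L-3 and H-40 present → S-19 forms (R9). [1 rule application]
F-10: L-3 and H-40 present → S-19 forms (R9). S-19 and L-3 present → H-55 forms (R2). H-55 present → A-48 forms (R10). H-55 and A-48 present → M-61 forms (R8). H-55 and M-61 present → F-10 forms (R11). [5 rule applications]
S-19 needs fewer.

S-19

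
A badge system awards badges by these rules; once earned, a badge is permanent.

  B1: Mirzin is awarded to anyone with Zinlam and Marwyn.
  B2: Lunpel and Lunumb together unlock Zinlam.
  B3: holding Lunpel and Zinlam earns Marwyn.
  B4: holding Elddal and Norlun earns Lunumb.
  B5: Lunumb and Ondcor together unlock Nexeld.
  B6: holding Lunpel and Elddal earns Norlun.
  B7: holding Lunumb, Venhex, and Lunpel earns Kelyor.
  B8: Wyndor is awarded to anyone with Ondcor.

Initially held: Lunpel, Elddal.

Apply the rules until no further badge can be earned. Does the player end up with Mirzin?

Yes

With Lunpel and Elddal, Norlun is earned (B6).
With Elddal and Norlun, Lunumb is earned (B4).
With Lunpel and Lunumb, Zinlam is earned (B2).
With Lunpel and Zinlam, Marwyn is earned (B3).
With Zinlam and Marwyn, Mirzin is earned (B1).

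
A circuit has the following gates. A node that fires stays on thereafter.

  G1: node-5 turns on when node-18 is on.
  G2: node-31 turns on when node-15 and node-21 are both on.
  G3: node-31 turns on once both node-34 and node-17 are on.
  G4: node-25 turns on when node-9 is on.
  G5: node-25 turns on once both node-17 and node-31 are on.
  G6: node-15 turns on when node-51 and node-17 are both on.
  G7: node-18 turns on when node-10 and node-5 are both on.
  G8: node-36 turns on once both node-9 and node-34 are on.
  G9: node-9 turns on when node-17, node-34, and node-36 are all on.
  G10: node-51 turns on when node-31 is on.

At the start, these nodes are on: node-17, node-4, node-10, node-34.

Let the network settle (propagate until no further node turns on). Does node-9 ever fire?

No

node-9 would need node-17, node-34, and node-36 (G9), but node-36 never turns on.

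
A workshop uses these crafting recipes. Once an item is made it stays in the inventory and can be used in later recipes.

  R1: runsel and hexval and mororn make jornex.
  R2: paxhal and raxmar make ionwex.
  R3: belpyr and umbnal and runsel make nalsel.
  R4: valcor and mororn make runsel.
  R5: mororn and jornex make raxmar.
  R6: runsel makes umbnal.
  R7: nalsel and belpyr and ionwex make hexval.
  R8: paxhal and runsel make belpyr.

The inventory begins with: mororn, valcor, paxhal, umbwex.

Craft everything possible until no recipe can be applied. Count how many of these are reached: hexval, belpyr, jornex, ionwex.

1

valcor and mororn → runsel (R4).
paxhal and runsel → belpyr (R8).
hexval would need nalsel, belpyr, and ionwex (R7), but ionwex is never obtained.
belpyr: reached.
jornex would need runsel, hexval, and mororn (R1), but hexval is never obtained.
ionwex would need paxhal and raxmar (R2), but raxmar is never obtained.
Reached: belpyr — 1 of the 4.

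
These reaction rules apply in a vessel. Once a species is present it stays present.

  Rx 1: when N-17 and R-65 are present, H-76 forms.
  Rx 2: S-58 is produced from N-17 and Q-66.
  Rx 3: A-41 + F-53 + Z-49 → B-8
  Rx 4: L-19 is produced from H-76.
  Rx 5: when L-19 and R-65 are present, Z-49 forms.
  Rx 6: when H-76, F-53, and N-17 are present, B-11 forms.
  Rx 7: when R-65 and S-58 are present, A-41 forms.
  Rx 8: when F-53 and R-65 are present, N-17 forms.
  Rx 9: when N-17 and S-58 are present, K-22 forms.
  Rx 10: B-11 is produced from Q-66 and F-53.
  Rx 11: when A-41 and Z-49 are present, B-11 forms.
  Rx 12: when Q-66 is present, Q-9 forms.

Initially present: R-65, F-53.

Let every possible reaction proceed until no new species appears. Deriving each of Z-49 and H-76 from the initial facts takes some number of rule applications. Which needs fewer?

H-76: F-53 and R-65 present → N-17 forms (Rx 8). N-17 and R-65 present → H-76 forms (Rx 1). [2 rule applications]
Z-49: F-53 and R-65 present → N-17 forms (Rx 8). N-17 and R-65 present → H-76 forms (Rx 1). H-76 present → L-19 forms (Rx 4). L-19 and R-65 present → Z-49 forms (Rx 5). [4 rule applications]
H-76 needs fewer.

H-76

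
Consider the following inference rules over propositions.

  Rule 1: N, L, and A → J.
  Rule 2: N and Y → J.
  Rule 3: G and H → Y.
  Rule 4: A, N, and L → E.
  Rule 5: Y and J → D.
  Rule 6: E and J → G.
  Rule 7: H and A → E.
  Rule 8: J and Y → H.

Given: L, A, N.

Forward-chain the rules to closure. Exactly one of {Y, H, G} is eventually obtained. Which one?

G

N, L, and A hold, so J follows (Rule 1).
A, N, and L hold, so E follows (Rule 4).
E and J hold, so G follows (Rule 6).
H would need J and Y (Rule 8), but Y is never established. Y would need G and H (Rule 3), but H is never established.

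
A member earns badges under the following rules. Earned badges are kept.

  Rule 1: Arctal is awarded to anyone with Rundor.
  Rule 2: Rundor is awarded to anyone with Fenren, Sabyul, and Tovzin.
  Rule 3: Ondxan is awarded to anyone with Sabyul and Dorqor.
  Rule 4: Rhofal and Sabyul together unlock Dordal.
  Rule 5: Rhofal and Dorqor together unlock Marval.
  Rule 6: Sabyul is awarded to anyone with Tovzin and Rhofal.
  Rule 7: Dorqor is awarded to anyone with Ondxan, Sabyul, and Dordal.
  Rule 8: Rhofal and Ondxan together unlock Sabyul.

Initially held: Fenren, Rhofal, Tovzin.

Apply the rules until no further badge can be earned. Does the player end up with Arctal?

With Tovzin and Rhofal, Sabyul is earned (Rule 6).
With Fenren, Sabyul, and Tovzin, Rundor is earned (Rule 2).
With Rundor, Arctal is earned (Rule 1).

Yes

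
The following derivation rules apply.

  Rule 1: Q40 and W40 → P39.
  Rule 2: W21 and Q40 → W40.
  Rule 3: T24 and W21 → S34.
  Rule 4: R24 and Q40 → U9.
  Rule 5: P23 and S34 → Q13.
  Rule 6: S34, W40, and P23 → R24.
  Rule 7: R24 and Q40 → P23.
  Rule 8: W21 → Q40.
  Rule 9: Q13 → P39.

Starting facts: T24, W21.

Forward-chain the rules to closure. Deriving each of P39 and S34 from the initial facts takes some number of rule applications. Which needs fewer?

S34: T24 and W21 hold, so S34 follows (Rule 3). [1 rule application]
P39: From W21, Rule 8 gives Q40. From W21 and Q40, Rule 2 gives W40. Q40 and W40 hold, so P39 follows (Rule 1). [3 rule applications]
S34 needs fewer.

S34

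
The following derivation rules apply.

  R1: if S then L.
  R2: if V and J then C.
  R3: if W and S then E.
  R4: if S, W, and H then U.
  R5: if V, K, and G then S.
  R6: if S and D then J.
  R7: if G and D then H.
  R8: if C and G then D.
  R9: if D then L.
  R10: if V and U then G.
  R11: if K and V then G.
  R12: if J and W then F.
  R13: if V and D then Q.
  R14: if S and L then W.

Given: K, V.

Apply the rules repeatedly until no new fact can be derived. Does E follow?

K and V hold, so G follows (R11).
V, K, and G hold, so S follows (R5).
S holds, so L follows (R1).
S and L hold, so W follows (R14).
From W and S, R3 gives E.

Yes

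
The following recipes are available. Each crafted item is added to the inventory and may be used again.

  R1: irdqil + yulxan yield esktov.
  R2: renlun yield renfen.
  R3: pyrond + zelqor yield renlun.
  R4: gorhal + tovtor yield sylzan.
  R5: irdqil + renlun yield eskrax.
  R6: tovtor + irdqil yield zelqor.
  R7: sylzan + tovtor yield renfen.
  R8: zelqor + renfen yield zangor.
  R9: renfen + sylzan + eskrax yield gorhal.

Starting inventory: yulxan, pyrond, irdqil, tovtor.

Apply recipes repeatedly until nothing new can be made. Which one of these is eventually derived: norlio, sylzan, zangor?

zangor

tovtor + irdqil → zelqor (R6).
pyrond + zelqor → renlun (R3).
renlun → renfen (R2).
Using R8, zelqor and renfen make zangor.
No rule produces norlio, and it is not given. sylzan would need gorhal and tovtor (R4), but gorhal is never obtained.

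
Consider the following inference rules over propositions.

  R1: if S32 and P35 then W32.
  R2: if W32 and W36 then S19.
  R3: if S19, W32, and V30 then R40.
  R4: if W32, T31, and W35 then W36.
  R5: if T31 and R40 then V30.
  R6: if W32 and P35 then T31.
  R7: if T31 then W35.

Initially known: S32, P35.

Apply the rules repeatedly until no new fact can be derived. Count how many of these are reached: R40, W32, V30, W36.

2

S32 and P35 hold, so W32 follows (R1).
W32 and P35 hold, so T31 follows (R6).
From T31, R7 gives W35.
From W32, T31, and W35, R4 gives W36.
R40 would need S19, W32, and V30 (R3), but V30 is never established.
W32: reached.
V30 would need T31 and R40 (R5), but R40 is never established.
W36: reached.
Reached: W32 and W36 — 2 of the 4.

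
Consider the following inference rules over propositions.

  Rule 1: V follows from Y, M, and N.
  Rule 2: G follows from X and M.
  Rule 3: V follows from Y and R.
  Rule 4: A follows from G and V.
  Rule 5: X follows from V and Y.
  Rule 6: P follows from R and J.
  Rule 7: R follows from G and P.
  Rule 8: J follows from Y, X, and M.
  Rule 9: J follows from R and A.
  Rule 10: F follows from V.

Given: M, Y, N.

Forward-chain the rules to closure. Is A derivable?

Yes

Y, M, and N hold, so V follows (Rule 1).
From V and Y, Rule 5 gives X.
X and M hold, so G follows (Rule 2).
From G and V, Rule 4 gives A.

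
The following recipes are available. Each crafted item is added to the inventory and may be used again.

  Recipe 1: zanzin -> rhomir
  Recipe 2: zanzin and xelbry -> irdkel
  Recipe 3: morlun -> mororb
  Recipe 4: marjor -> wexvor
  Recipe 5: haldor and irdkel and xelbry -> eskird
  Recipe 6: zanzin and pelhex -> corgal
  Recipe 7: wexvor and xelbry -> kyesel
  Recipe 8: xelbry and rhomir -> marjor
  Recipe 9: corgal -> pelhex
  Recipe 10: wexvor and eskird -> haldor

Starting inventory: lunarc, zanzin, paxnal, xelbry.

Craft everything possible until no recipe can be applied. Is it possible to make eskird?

eskird would need haldor, irdkel, and xelbry (Recipe 5), but haldor is never obtained.

No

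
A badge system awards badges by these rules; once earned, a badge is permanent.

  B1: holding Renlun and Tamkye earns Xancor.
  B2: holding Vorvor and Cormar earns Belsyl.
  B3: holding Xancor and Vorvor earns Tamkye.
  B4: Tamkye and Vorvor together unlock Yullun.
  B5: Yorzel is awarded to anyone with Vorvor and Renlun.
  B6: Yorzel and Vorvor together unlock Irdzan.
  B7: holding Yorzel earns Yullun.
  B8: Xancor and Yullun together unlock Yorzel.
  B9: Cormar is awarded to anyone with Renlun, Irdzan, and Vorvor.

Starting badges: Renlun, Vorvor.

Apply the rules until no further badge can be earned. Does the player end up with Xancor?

No

Xancor would need Renlun and Tamkye (B1), but Tamkye is never earned.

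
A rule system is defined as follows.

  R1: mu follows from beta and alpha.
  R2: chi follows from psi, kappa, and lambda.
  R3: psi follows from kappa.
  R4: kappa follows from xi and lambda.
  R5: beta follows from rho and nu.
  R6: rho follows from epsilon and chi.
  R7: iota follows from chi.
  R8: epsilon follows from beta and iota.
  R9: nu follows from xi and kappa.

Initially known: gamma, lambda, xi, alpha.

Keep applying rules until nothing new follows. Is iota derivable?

Yes

xi and lambda hold, so kappa follows (R4).
From kappa, R3 gives psi.
psi, kappa, and lambda hold, so chi follows (R2).
chi holds, so iota follows (R7).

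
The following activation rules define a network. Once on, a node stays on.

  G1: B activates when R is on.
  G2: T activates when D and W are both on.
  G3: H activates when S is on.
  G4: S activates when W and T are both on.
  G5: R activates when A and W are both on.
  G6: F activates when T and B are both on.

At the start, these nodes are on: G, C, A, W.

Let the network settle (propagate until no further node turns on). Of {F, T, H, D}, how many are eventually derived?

0

F would need T and B (G6), but T never turns on.
T would need D and W (G2), but D never turns on.
H would need S (G3), but S never turns on.
No rule produces D, and it is not given.
None of the 4 are reached.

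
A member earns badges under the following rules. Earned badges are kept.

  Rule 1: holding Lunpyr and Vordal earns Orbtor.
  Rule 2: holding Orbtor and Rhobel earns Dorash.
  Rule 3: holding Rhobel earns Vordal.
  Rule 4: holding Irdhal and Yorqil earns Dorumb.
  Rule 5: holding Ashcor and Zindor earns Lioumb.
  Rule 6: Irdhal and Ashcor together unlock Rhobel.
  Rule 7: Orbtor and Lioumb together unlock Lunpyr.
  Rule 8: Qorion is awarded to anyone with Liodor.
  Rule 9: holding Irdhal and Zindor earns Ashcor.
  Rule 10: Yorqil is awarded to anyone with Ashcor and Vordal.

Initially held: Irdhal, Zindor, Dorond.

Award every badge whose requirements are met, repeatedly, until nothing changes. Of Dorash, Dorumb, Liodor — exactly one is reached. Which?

Dorumb

With Irdhal and Zindor, Ashcor is earned (Rule 9).
With Irdhal and Ashcor, Rhobel is earned (Rule 6).
With Rhobel, Vordal is earned (Rule 3).
With Ashcor and Vordal, Yorqil is earned (Rule 10).
With Irdhal and Yorqil, Dorumb is earned (Rule 4).
Dorash would need Orbtor and Rhobel (Rule 2), but Orbtor is never earned. No rule produces Liodor, and it is not given.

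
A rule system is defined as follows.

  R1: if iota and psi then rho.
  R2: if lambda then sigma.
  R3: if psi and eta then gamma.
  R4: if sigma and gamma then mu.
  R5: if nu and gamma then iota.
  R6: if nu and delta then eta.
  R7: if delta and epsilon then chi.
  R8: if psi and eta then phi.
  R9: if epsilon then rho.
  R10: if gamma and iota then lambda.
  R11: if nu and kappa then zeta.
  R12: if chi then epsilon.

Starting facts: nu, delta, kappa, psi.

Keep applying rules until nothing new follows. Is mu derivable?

Yes

nu and delta hold, so eta follows (R6).
psi and eta hold, so gamma follows (R3).
nu and gamma hold, so iota follows (R5).
From gamma and iota, R10 gives lambda.
From lambda, R2 gives sigma.
From sigma and gamma, R4 gives mu.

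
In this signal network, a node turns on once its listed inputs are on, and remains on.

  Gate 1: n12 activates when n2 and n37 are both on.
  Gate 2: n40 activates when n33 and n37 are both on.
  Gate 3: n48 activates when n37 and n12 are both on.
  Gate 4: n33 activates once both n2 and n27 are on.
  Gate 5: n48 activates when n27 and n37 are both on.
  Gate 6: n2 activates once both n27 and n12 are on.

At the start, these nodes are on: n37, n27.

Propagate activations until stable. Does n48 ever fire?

Yes

n27 and n37 are on, so n48 activates (Gate 5).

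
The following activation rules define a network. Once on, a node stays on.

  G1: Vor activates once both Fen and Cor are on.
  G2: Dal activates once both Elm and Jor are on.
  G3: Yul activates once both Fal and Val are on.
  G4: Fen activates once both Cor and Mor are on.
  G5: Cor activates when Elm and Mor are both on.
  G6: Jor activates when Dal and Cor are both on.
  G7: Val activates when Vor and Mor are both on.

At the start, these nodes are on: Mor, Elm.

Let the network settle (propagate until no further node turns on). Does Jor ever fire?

Jor would need Dal and Cor (G6), but Dal never turns on.

No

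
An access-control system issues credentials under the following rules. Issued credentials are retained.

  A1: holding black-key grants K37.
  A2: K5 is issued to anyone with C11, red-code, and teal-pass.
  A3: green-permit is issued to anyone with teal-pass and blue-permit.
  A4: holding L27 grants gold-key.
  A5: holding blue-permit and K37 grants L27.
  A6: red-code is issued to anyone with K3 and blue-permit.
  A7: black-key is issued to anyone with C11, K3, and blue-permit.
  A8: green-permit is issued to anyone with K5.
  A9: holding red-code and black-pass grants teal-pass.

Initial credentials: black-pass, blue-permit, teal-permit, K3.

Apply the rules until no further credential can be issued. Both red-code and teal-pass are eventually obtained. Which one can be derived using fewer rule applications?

red-code: Holding K3 and blue-permit grants red-code (A6). [1 rule application]
teal-pass: Holding K3 and blue-permit grants red-code (A6). Holding red-code and black-pass grants teal-pass (A9). [2 rule applications]
red-code needs fewer.

red-code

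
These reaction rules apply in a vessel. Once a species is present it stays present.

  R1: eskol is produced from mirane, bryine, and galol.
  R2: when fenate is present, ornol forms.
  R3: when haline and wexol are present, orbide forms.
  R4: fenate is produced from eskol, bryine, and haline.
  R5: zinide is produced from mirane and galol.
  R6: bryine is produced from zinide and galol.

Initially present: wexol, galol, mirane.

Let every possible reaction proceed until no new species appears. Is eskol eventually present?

Yes

mirane and galol present → zinide forms (R5).
zinide and galol present → bryine forms (R6).
mirane, bryine, and galol present → eskol forms (R1).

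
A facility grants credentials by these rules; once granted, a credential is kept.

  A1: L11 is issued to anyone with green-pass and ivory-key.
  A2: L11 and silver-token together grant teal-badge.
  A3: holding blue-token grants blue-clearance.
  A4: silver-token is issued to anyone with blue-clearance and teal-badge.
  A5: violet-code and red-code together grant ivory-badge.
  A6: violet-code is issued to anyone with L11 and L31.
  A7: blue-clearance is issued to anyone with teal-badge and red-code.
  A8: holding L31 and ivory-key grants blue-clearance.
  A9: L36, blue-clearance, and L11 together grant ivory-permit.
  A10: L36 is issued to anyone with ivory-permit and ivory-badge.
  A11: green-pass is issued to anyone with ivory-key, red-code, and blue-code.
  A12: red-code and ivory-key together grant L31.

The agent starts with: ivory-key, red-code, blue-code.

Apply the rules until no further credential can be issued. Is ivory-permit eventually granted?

ivory-permit would need L36, blue-clearance, and L11 (A9), but L36 is never granted.

No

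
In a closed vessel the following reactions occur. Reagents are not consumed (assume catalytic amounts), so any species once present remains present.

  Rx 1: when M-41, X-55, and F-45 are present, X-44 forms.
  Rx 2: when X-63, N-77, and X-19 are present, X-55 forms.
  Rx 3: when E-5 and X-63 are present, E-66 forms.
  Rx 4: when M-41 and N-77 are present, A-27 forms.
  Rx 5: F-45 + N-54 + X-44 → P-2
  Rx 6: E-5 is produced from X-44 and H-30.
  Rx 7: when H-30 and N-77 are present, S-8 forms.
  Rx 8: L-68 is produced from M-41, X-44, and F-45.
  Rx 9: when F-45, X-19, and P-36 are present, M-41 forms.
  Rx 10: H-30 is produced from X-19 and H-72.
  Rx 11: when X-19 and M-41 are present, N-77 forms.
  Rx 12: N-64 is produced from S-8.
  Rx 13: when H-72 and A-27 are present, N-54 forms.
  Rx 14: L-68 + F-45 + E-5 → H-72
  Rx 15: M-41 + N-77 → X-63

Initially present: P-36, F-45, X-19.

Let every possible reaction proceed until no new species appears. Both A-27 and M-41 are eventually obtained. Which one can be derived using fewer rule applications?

M-41

M-41: F-45, X-19, and P-36 present → M-41 forms (Rx 9). [1 rule application]
A-27: F-45, X-19, and P-36 present → M-41 forms (Rx 9). X-19 and M-41 present → N-77 forms (Rx 11). M-41 and N-77 present → A-27 forms (Rx 4). [3 rule applications]
M-41 needs fewer.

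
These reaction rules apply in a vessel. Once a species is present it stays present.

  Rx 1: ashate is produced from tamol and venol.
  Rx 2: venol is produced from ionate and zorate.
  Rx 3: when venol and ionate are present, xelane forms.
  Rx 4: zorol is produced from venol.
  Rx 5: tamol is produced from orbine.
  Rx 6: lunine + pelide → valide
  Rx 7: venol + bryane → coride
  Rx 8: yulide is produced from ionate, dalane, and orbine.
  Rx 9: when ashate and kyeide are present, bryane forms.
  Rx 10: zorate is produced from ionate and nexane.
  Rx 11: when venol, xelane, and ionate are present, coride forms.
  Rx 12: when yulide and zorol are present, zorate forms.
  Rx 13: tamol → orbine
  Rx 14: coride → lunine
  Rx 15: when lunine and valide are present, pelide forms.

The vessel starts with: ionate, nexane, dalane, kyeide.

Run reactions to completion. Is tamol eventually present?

tamol would need orbine (Rx 5), but orbine never forms.

No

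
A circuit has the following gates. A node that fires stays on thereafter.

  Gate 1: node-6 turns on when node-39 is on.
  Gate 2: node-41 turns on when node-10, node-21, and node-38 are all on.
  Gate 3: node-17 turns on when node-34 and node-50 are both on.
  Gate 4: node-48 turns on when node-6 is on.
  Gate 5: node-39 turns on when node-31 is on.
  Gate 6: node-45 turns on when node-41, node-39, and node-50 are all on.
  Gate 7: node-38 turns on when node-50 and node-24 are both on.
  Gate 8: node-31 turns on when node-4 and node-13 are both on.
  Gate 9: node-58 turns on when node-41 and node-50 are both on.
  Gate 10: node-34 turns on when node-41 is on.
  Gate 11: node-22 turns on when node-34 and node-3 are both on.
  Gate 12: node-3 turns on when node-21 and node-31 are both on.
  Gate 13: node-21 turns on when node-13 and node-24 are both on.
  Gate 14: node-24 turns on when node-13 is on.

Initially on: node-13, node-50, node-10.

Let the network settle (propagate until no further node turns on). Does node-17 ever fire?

Yes

node-13 is on, so node-24 turns on (Gate 14).
node-50 and node-24 are on, so node-38 turns on (Gate 7).
Gate 13: node-13 and node-24 on → node-21 on.
Gate 2: node-10, node-21, and node-38 on → node-41 on.
node-41 is on, so node-34 turns on (Gate 10).
node-34 and node-50 are on, so node-17 turns on (Gate 3).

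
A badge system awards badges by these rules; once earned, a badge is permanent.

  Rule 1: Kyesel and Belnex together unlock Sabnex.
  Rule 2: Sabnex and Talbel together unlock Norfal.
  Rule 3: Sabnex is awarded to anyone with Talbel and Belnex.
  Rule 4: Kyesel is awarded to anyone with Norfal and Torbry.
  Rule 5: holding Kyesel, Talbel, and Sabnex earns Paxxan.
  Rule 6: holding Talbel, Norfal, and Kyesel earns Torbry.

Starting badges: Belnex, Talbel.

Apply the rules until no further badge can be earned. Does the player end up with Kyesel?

Kyesel would need Norfal and Torbry (Rule 4), but Torbry is never earned.

No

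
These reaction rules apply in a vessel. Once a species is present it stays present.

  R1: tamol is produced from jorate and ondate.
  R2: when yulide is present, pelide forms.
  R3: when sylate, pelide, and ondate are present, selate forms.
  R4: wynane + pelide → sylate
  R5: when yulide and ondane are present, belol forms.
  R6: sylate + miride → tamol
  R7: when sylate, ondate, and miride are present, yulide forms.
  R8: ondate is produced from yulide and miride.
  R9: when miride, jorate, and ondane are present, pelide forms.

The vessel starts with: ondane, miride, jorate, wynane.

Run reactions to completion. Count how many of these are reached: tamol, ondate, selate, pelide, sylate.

miride, jorate, and ondane present → pelide forms (R9).
wynane and pelide present → sylate forms (R4).
sylate and miride present → tamol forms (R6).
tamol: reached.
ondate would need yulide and miride (R8), but yulide never forms.
selate would need sylate, pelide, and ondate (R3), but ondate never forms.
pelide: reached.
sylate: reached.
Reached: tamol, pelide, and sylate — 3 of the 5.

3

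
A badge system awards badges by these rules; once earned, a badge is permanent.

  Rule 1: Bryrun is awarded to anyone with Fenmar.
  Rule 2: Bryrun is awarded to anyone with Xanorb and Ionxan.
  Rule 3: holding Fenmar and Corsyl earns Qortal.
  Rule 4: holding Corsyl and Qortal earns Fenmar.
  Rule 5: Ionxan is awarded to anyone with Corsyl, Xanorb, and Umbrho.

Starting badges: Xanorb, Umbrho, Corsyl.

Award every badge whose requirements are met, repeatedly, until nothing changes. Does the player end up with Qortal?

Qortal would need Fenmar and Corsyl (Rule 3), but Fenmar is never earned.

No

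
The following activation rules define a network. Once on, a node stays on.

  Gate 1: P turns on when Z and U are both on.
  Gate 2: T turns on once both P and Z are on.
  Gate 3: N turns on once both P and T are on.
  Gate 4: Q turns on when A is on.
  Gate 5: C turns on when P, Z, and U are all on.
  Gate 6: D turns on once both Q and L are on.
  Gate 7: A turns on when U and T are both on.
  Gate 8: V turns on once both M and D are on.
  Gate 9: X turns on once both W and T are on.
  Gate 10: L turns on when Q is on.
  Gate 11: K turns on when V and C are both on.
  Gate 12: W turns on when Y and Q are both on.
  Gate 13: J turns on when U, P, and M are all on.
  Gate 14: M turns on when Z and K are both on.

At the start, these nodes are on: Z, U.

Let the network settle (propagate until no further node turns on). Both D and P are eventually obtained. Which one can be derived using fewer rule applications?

P: Z and U are on, so P turns on (Gate 1). [1 rule application]
D: Gate 1: Z and U on → P on. P and Z are on, so T turns on (Gate 2). Gate 7: U and T on → A on. Gate 4: A on → Q on. Gate 10: Q on → L on. Q and L are on, so D turns on (Gate 6). [6 rule applications]
P needs fewer.

P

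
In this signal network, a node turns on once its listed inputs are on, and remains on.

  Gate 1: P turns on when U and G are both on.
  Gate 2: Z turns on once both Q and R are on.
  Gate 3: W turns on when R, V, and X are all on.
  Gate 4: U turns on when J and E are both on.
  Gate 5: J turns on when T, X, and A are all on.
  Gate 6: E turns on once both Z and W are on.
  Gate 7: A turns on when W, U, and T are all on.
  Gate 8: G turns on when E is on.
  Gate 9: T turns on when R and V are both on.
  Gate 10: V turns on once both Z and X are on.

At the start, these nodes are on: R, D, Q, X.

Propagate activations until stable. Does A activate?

A would need W, U, and T (Gate 7), but U never turns on.

No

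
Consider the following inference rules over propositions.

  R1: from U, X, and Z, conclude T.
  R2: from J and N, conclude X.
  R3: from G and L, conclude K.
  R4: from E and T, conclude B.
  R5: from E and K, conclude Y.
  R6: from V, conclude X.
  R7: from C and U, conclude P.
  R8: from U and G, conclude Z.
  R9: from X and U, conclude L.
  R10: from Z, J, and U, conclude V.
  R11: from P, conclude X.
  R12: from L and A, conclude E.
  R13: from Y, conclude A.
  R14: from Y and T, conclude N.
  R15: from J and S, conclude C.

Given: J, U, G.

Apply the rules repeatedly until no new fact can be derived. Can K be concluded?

From U and G, R8 gives Z.
From Z, J, and U, R10 gives V.
From V, R6 gives X.
From X and U, R9 gives L.
G and L hold, so K follows (R3).

Yes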